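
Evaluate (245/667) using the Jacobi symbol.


Compute (245/667) via quadratic reciprocity:
  reciprocity: (245/667) -> +(667/245)
  reduce: (177/245)
  reciprocity: (177/245) -> +(245/177)
  reduce: (68/177)
  pull out 2: (2/177) = +1  (since 177 mod 8 = 1)
  pull out 2: (2/177) = +1  (since 177 mod 8 = 1)
  reciprocity: (17/177) -> +(177/17)
  reduce: (7/17)
  reciprocity: (7/17) -> +(17/7)
  reduce: (3/7)
  reciprocity: (3/7) -> -(7/3)
  reduce: (1/3)
  (1/3) = 1
Product of signs = -1

-1


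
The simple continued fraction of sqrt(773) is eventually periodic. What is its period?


Run the CF algorithm for sqrt(773).
a_0 = floor(sqrt(773)) = 27; set m_0=0, q_0=1.
Recurrence: m' = q*a - m,  q' = (d - m'^2)/q,  a' = floor((a_0 + m')/q').
  step 1: m=27, q=44, a=1
  step 2: m=17, q=11, a=4
  step 3: m=27, q=4, a=13
  step 4: m=25, q=37, a=1
  step 5: m=12, q=17, a=2
  step 6: m=22, q=17, a=2
  step 7: m=12, q=37, a=1
  step 8: m=25, q=4, a=13
  step 9: m=27, q=11, a=4
  step 10: m=17, q=44, a=1
  step 11: m=27, q=1, a=54
a_11 = 2*a_0 = 54, so the period closes here.
sqrt(773) = [27; 1, 4, 13, 1, 2, 2, 1, 13, 4, 1, 54]
Period length = 11

11


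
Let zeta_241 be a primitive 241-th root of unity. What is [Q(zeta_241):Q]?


The degree equals Euler's totient phi(241).
241 = 241
phi(241) = 240

240


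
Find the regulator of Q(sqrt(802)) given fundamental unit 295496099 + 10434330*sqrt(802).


epsilon = 295496099 + 10434330*sqrt(802)
= 5.9099e+08
R = ln(5.9099e+08)
= 20.1973

20.1973


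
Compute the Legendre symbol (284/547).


p = 547 is prime, so compute (284/547) with the reciprocity algorithm (Jacobi-symbol steps: pull out 2s via (2/n), flip via reciprocity, reduce):
  pull out 2: (2/547) = -1  (since 547 mod 8 = 3)
  pull out 2: (2/547) = -1  (since 547 mod 8 = 3)
  reciprocity: (71/547) -> -(547/71)
  reduce: (50/71)
  pull out 2: (2/71) = +1  (since 71 mod 8 = 7)
  reciprocity: (25/71) -> +(71/25)
  reduce: (21/25)
  reciprocity: (21/25) -> +(25/21)
  reduce: (4/21)
  pull out 2: (2/21) = -1  (since 21 mod 8 = 5)
  pull out 2: (2/21) = -1  (since 21 mod 8 = 5)
  (1/21) = 1
Product of signs = -1
(284/547) = -1

-1


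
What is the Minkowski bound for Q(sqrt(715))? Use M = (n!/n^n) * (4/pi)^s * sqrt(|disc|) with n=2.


d = 715, d mod 4 = 3, so disc(K) = 4d = 2860; |disc(K)| = 2860
Real quadratic field, so n = 2, s = r2 = 0, r1 = 2
M = (n!/n^n) * (4/pi)^s * sqrt(|disc(K)|) = (2!/2^2) * (4/pi)^0 * sqrt(2860)
= 0.5 * 1.000000 * 53.478968
= 26.7395

26.7395


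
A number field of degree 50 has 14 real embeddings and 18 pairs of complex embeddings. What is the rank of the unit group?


By Dirichlet's unit theorem:
rank = r1 + r2 - 1
= 14 + 18 - 1
= 31

31


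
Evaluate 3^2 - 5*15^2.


x^2 - d*y^2
= 3^2 - 5*15^2
= 9 - 1125
= -1116

-1116


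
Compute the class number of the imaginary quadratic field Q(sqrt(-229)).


K = Q(sqrt(-229)). d mod 4 = 3, so D = disc(K) = 4d = -916
h(K) equals the number of primitive reduced positive-definite forms (a, b, c) = a*x^2 + b*x*y + c*y^2 with b^2 - 4ac = D,
where reduced means |b| <= a <= c, with b >= 0 whenever |b| = a or a = c, and primitive means gcd(a, b, c) = 1.
Reduced forces 3a^2 <= |D| = 916, so 1 <= a <= 17; b must have the parity of D, and c = (b^2 - D)/(4a) must be an integer >= a.
Enumerate a = 1..17, b in [-a, a]:
  a=1: (1, 0, 229)  [1]
  a=2: (2, 2, 115)  [1]
  a=3..4: none
  a=5: (5, -2, 46), (5, 2, 46)  [2]
  a=6: none
  a=7: (7, -6, 34), (7, 6, 34)  [2]
  a=8..9: none
  a=10: (10, -2, 23), (10, 2, 23)  [2]
  a=11..13: none
  a=14: (14, -6, 17), (14, 6, 17)  [2]
  a=15..17: none
Total reduced forms: 1 + 1 + 2 + 2 + 2 + 2 = 10
h = 10

10


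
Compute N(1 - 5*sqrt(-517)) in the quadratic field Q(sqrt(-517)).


N(a + b*sqrt(d)) = a^2 - d*b^2
= (1)^2 - (-517)*(-5)^2
= 1 + 12925
= 12926

12926


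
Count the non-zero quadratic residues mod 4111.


For prime p, the number of non-zero quadratic residues is (p-1)/2.
= (4111-1)/2
= 2055

2055


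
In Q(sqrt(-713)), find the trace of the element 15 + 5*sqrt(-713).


Tr(a + b*sqrt(d)) = (a + b*sqrt(d)) + (a - b*sqrt(d)) = 2a
= 2 * (15)
= 30

30


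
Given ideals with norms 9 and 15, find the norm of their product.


N(IJ) = N(I) * N(J)
= 9 * 15
= 135

135


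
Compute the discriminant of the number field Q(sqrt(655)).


For K = Q(sqrt(d)) with d squarefree: disc(K) = d if d = 1 mod 4, and disc(K) = 4d if d = 2 or 3 mod 4.
Here d = 655, and d mod 4 = 3.
d = 3 mod 4, not 1 (O_K = Z[sqrt(d)]), so disc(K) = 4d = 4 * (655) = 2620

2620


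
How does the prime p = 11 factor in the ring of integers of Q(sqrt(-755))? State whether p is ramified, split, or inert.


K = Q(sqrt(-755)). Since d mod 4 = 1, disc(K) = -755.
Check p | disc: -755 mod 11 = 4.
p does not divide disc. Compute Legendre symbol (d/p):
4^((11-1)/2) mod 11 = 1
(d/p) = 1, so p splits: (p) = P*P' with e=1, f=1, g=2.
Therefore p is split.

split


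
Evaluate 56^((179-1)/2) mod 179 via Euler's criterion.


p = 179 is prime and the exponent is (p-1)/2 = 89, so by Euler's criterion 56^89 = (56/179) = +1 or -1 mod 179.
Compute by square-and-multiply:
  89 = 64 + 16 + 8 + 1 (binary 1011001)
  Repeated squaring mod 179: 56^1 = 56, 56^2 = 93, 56^4 = 57, 56^8 = 27, 56^16 = 13, 56^32 = 169, 56^64 = 100
  56^89 = 56^64 * 56^16 * 56^8 * 56^1 = 100 * 13 * 27 * 56 mod 179
    100 * 13 = 1300 = 47 mod 179
    47 * 27 = 1269 = 16 mod 179
    16 * 56 = 896 = 1 mod 179
  56^89 = 1 mod 179
Result 1: 56 is a quadratic residue mod 179.
56^89 mod 179 = 1

1


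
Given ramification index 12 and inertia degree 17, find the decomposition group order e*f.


|D_P| = e * f
= 12 * 17
= 204

204


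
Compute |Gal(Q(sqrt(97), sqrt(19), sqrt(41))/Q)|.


The 3 square roots of distinct primes are multiplicatively independent over Q,
so [K:Q] = 2^3 and Gal(K/Q) is isomorphic to (Z/2Z)^3.
|Gal| = 2^3 = 8

8


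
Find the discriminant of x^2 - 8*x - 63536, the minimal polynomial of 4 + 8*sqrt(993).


The element 4 + 8*sqrt(993) has minimal polynomial:
x^2 - 8*x - 63536
Discriminant = (-8)^2 - 4*(-63536)
= 64 + 254144
= 254208

254208


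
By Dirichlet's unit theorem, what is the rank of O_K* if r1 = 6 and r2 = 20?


By Dirichlet's unit theorem:
rank = r1 + r2 - 1
= 6 + 20 - 1
= 25

25


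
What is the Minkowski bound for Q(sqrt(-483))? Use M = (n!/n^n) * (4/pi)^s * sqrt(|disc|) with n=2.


d = -483, d mod 4 = 1, so disc(K) = d = -483; |disc(K)| = 483
Imaginary quadratic field, so n = 2, s = r2 = 1, r1 = 0
M = (n!/n^n) * (4/pi)^s * sqrt(|disc(K)|) = (2!/2^2) * (4/pi)^1 * sqrt(483)
= 0.5 * 1.273240 * 21.977261
= 13.9912

13.9912


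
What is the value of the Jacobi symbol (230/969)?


Compute (230/969) via quadratic reciprocity:
  pull out 2: (2/969) = +1  (since 969 mod 8 = 1)
  reciprocity: (115/969) -> +(969/115)
  reduce: (49/115)
  reciprocity: (49/115) -> +(115/49)
  reduce: (17/49)
  reciprocity: (17/49) -> +(49/17)
  reduce: (15/17)
  reciprocity: (15/17) -> +(17/15)
  reduce: (2/15)
  pull out 2: (2/15) = +1  (since 15 mod 8 = 7)
  (1/15) = 1
Product of signs = 1

1


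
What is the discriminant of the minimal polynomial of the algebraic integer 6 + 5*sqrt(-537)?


The element 6 + 5*sqrt(-537) has minimal polynomial:
x^2 - 12*x + 13461
Discriminant = (-12)^2 - 4*(13461)
= 144 - 53844
= -53700

-53700


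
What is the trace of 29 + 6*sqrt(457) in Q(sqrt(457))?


Tr(a + b*sqrt(d)) = (a + b*sqrt(d)) + (a - b*sqrt(d)) = 2a
= 2 * (29)
= 58

58


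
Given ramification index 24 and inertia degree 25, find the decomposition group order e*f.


|D_P| = e * f
= 24 * 25
= 600

600


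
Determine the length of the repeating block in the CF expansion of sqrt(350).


Run the CF algorithm for sqrt(350).
a_0 = floor(sqrt(350)) = 18; set m_0=0, q_0=1.
Recurrence: m' = q*a - m,  q' = (d - m'^2)/q,  a' = floor((a_0 + m')/q').
  step 1: m=18, q=26, a=1
  step 2: m=8, q=11, a=2
  step 3: m=14, q=14, a=2
  step 4: m=14, q=11, a=2
  step 5: m=8, q=26, a=1
  step 6: m=18, q=1, a=36
a_6 = 2*a_0 = 36, so the period closes here.
sqrt(350) = [18; 1, 2, 2, 2, 1, 36]
Period length = 6

6


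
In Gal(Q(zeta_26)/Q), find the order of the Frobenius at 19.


The Frobenius at p in Gal(Q(zeta_n)/Q) = (Z/nZ)* is the class of p, so its order is ord_26(19), the smallest k >= 1 with 19^k = 1 mod 26.
n = 26 = 2 * 13, phi(26) = 12; the order divides phi(n).
Divisors of 12: 1, 2, 3, 4, 6, 12
Repeated squaring mod 26: 19^1 = 19, 19^2 = 23, 19^4 = 9, 19^8 = 3
Test divisors in increasing order:
  k=1: 19^1 = 19 mod 26
  k=2: 19^2 = 23 mod 26
  k=3: 19^3 = 23 * 19 = 21 mod 26
  k=4: 19^4 = 9 mod 26
  k=6: 19^6 = 9 * 23 = 25 mod 26
  k=12: 19^12 = 3 * 9 = 1 mod 26  <- first divisor giving 1
Order = 12

12


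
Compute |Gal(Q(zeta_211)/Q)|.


|Gal(Q(zeta_211)/Q)| = phi(211)
= 210

210


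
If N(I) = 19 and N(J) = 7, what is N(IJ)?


N(IJ) = N(I) * N(J)
= 19 * 7
= 133

133


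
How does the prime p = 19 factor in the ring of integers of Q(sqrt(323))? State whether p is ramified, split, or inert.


K = Q(sqrt(323)). Since d mod 4 = 3, disc(K) = 1292.
Check p | disc: 1292 mod 19 = 0.
p divides disc, so p ramifies: (p) = P^2 with e=2, f=1, g=1.
Therefore p is ramified.

ramified


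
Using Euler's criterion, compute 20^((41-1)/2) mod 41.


p = 41 is prime and the exponent is (p-1)/2 = 20, so by Euler's criterion 20^20 = (20/41) = +1 or -1 mod 41.
Compute by square-and-multiply:
  20 = 16 + 4 (binary 10100)
  Repeated squaring mod 41: 20^1 = 20, 20^2 = 31, 20^4 = 18, 20^8 = 37, 20^16 = 16
  20^20 = 20^16 * 20^4 = 16 * 18 mod 41
    16 * 18 = 288 = 1 mod 41
  20^20 = 1 mod 41
Result 1: 20 is a quadratic residue mod 41.
20^20 mod 41 = 1

1


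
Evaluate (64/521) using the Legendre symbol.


p = 521 is prime, so compute (64/521) with the reciprocity algorithm (Jacobi-symbol steps: pull out 2s via (2/n), flip via reciprocity, reduce):
  pull out 2: (2/521) = +1  (since 521 mod 8 = 1)
  pull out 2: (2/521) = +1  (since 521 mod 8 = 1)
  pull out 2: (2/521) = +1  (since 521 mod 8 = 1)
  pull out 2: (2/521) = +1  (since 521 mod 8 = 1)
  pull out 2: (2/521) = +1  (since 521 mod 8 = 1)
  pull out 2: (2/521) = +1  (since 521 mod 8 = 1)
  (1/521) = 1
Product of signs = 1
(64/521) = 1

1


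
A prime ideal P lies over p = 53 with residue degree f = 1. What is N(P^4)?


N(P^a) = p^(a*f)
= 53^(4*1)
= 53^4
= 7890481

7890481


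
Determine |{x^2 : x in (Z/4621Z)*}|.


For prime p, the number of non-zero quadratic residues is (p-1)/2.
= (4621-1)/2
= 2310

2310


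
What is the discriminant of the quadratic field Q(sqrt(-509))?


For K = Q(sqrt(d)) with d squarefree: disc(K) = d if d = 1 mod 4, and disc(K) = 4d if d = 2 or 3 mod 4.
Here d = -509, and d mod 4 = 3.
d = 3 mod 4, not 1 (O_K = Z[sqrt(d)]), so disc(K) = 4d = 4 * (-509) = -2036

-2036


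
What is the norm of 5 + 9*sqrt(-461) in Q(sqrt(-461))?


N(a + b*sqrt(d)) = a^2 - d*b^2
= (5)^2 - (-461)*(9)^2
= 25 + 37341
= 37366

37366


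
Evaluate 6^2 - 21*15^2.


x^2 - d*y^2
= 6^2 - 21*15^2
= 36 - 4725
= -4689

-4689


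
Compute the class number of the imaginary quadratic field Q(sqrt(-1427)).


K = Q(sqrt(-1427)). d mod 4 = 1, so D = disc(K) = d = -1427
h(K) equals the number of primitive reduced positive-definite forms (a, b, c) = a*x^2 + b*x*y + c*y^2 with b^2 - 4ac = D,
where reduced means |b| <= a <= c, with b >= 0 whenever |b| = a or a = c, and primitive means gcd(a, b, c) = 1.
Reduced forces 3a^2 <= |D| = 1427, so 1 <= a <= 21; b must have the parity of D, and c = (b^2 - D)/(4a) must be an integer >= a.
Enumerate a = 1..21, b in [-a, a]:
  a=1: (1, 1, 357)  [1]
  a=2: none
  a=3: (3, -1, 119), (3, 1, 119)  [2]
  a=4..6: none
  a=7: (7, -1, 51), (7, 1, 51)  [2]
  a=8: none
  a=9: (9, -7, 41), (9, 7, 41)  [2]
  a=10: none
  a=11: (11, -5, 33), (11, 5, 33)  [2]
  a=12: none
  a=13: (13, -9, 29), (13, 9, 29)  [2]
  a=14..16: none
  a=17: (17, -1, 21), (17, 1, 21)  [2]
  a=18: none
  a=19: (19, -13, 21), (19, 13, 21)  [2]
  a=20..21: none
Total reduced forms: 1 + 2 + 2 + 2 + 2 + 2 + 2 + 2 = 15
h = 15

15


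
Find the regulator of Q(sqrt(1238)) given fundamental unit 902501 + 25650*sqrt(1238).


epsilon = 902501 + 25650*sqrt(1238)
= 1.8050e+06
R = ln(1.8050e+06)
= 14.4061

14.4061


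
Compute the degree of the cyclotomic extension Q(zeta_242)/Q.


The degree equals Euler's totient phi(242).
242 = 2 * 11^2
phi(242) = 110

110


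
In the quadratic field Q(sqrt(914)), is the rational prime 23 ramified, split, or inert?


K = Q(sqrt(914)). Since d mod 4 = 2, disc(K) = 3656.
Check p | disc: 3656 mod 23 = 22.
p does not divide disc. Compute Legendre symbol (d/p):
17^((23-1)/2) mod 23 = -1
(d/p) = -1, so p is inert: (p) stays prime with e=1, f=2, g=1.
Therefore p is inert.

inert


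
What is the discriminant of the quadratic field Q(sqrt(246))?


For K = Q(sqrt(d)) with d squarefree: disc(K) = d if d = 1 mod 4, and disc(K) = 4d if d = 2 or 3 mod 4.
Here d = 246, and d mod 4 = 2.
d = 2 mod 4, not 1 (O_K = Z[sqrt(d)]), so disc(K) = 4d = 4 * (246) = 984

984


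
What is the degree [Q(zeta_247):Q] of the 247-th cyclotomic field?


The degree equals Euler's totient phi(247).
247 = 13 * 19
phi(247) = 216

216


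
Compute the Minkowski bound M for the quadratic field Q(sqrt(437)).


d = 437, d mod 4 = 1, so disc(K) = d = 437; |disc(K)| = 437
Real quadratic field, so n = 2, s = r2 = 0, r1 = 2
M = (n!/n^n) * (4/pi)^s * sqrt(|disc(K)|) = (2!/2^2) * (4/pi)^0 * sqrt(437)
= 0.5 * 1.000000 * 20.904545
= 10.4523

10.4523


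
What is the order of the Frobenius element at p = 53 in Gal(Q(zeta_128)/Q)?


The Frobenius at p in Gal(Q(zeta_n)/Q) = (Z/nZ)* is the class of p, so its order is ord_128(53), the smallest k >= 1 with 53^k = 1 mod 128.
n = 128 = 2^7, phi(128) = 64; the order divides phi(n).
Divisors of 64: 1, 2, 4, 8, 16, 32, 64
Repeated squaring mod 128: 53^1 = 53, 53^2 = 121, 53^4 = 49, 53^8 = 97, 53^16 = 65, 53^32 = 1, 53^64 = 1
Test divisors in increasing order:
  k=1: 53^1 = 53 mod 128
  k=2: 53^2 = 121 mod 128
  k=4: 53^4 = 49 mod 128
  k=8: 53^8 = 97 mod 128
  k=16: 53^16 = 65 mod 128
  k=32: 53^32 = 1 mod 128  <- first divisor giving 1
Order = 32

32


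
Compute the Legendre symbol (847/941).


p = 941 is prime, so compute (847/941) with the reciprocity algorithm (Jacobi-symbol steps: pull out 2s via (2/n), flip via reciprocity, reduce):
  reciprocity: (847/941) -> +(941/847)
  reduce: (94/847)
  pull out 2: (2/847) = +1  (since 847 mod 8 = 7)
  reciprocity: (47/847) -> -(847/47)
  reduce: (1/47)
  (1/47) = 1
Product of signs = -1
(847/941) = -1

-1


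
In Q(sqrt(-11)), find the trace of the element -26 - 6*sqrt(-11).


Tr(a + b*sqrt(d)) = (a + b*sqrt(d)) + (a - b*sqrt(d)) = 2a
= 2 * (-26)
= -52

-52


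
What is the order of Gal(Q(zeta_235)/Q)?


|Gal(Q(zeta_235)/Q)| = phi(235)
= 184

184


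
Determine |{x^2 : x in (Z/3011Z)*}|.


For prime p, the number of non-zero quadratic residues is (p-1)/2.
= (3011-1)/2
= 1505

1505


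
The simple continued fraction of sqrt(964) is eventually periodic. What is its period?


Run the CF algorithm for sqrt(964).
a_0 = floor(sqrt(964)) = 31; set m_0=0, q_0=1.
Recurrence: m' = q*a - m,  q' = (d - m'^2)/q,  a' = floor((a_0 + m')/q').
  step 1: m=31, q=3, a=20
  step 2: m=29, q=41, a=1
  step 3: m=12, q=20, a=2
  step 4: m=28, q=9, a=6
  step 5: m=26, q=32, a=1
  step 6: m=6, q=29, a=1
  step 7: m=23, q=15, a=3
  step 8: m=22, q=32, a=1
  step 9: m=10, q=27, a=1
  step 10: m=17, q=25, a=1
  step 11: m=8, q=36, a=1
  step 12: m=28, q=5, a=11
  step 13: m=27, q=47, a=1
  step 14: m=20, q=12, a=4
  step 15: m=28, q=15, a=3
  step 16: m=17, q=45, a=1
  step 17: m=28, q=4, a=14
  step 18: m=28, q=45, a=1
  step 19: m=17, q=15, a=3
  step 20: m=28, q=12, a=4
  step 21: m=20, q=47, a=1
  step 22: m=27, q=5, a=11
  step 23: m=28, q=36, a=1
  step 24: m=8, q=25, a=1
  step 25: m=17, q=27, a=1
  step 26: m=10, q=32, a=1
  step 27: m=22, q=15, a=3
  step 28: m=23, q=29, a=1
  step 29: m=6, q=32, a=1
  step 30: m=26, q=9, a=6
  step 31: m=28, q=20, a=2
  step 32: m=12, q=41, a=1
  step 33: m=29, q=3, a=20
  step 34: m=31, q=1, a=62
a_34 = 2*a_0 = 62, so the period closes here.
sqrt(964) = [31; 20, 1, 2, 6, 1, 1, 3, 1, 1, 1, 1, 11, 1, 4, 3, 1, 14, 1, 3, 4, 1, 11, 1, 1, 1, 1, 3, 1, 1, 6, 2, 1, 20, 62]
Period length = 34

34


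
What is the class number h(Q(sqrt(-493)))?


K = Q(sqrt(-493)). d mod 4 = 3, so D = disc(K) = 4d = -1972
h(K) equals the number of primitive reduced positive-definite forms (a, b, c) = a*x^2 + b*x*y + c*y^2 with b^2 - 4ac = D,
where reduced means |b| <= a <= c, with b >= 0 whenever |b| = a or a = c, and primitive means gcd(a, b, c) = 1.
Reduced forces 3a^2 <= |D| = 1972, so 1 <= a <= 25; b must have the parity of D, and c = (b^2 - D)/(4a) must be an integer >= a.
Enumerate a = 1..25, b in [-a, a]:
  a=1: (1, 0, 493)  [1]
  a=2: (2, 2, 247)  [1]
  a=3..6: none
  a=7: (7, -4, 71), (7, 4, 71)  [2]
  a=8..12: none
  a=13: (13, -2, 38), (13, 2, 38)  [2]
  a=14: (14, -10, 37), (14, 10, 37)  [2]
  a=15..16: none
  a=17: (17, 0, 29)  [1]
  a=18: none
  a=19: (19, -2, 26), (19, 2, 26)  [2]
  a=20..22: none
  a=23: (23, 12, 23)  [1]
  a=24..25: none
Total reduced forms: 1 + 1 + 2 + 2 + 2 + 1 + 2 + 1 = 12
h = 12

12


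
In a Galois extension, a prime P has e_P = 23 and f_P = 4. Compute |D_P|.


|D_P| = e * f
= 23 * 4
= 92

92


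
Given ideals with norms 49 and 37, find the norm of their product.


N(IJ) = N(I) * N(J)
= 49 * 37
= 1813

1813


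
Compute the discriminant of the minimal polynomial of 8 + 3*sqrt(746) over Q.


The element 8 + 3*sqrt(746) has minimal polynomial:
x^2 - 16*x - 6650
Discriminant = (-16)^2 - 4*(-6650)
= 256 + 26600
= 26856

26856


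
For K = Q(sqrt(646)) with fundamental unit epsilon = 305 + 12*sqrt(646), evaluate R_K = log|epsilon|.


epsilon = 305 + 12*sqrt(646)
= 609.9984
R = ln(609.9984)
= 6.4135

6.4135


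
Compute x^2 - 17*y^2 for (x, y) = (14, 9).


x^2 - d*y^2
= 14^2 - 17*9^2
= 196 - 1377
= -1181

-1181


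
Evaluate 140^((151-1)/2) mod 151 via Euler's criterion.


p = 151 is prime and the exponent is (p-1)/2 = 75, so by Euler's criterion 140^75 = (140/151) = +1 or -1 mod 151.
Compute by square-and-multiply:
  75 = 64 + 8 + 2 + 1 (binary 1001011)
  Repeated squaring mod 151: 140^1 = 140, 140^2 = 121, 140^4 = 145, 140^8 = 36, 140^16 = 88, 140^32 = 43, 140^64 = 37
  140^75 = 140^64 * 140^8 * 140^2 * 140^1 = 37 * 36 * 121 * 140 mod 151
    37 * 36 = 1332 = 124 mod 151
    124 * 121 = 15004 = 55 mod 151
    55 * 140 = 7700 = 150 mod 151
  140^75 = 150 mod 151
Result 150 = p - 1 = -1 mod 151: 140 is a quadratic non-residue mod 151. As a residue in [0, p-1] the value is 150.
140^75 mod 151 = 150

150


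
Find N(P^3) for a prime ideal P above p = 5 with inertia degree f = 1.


N(P^a) = p^(a*f)
= 5^(3*1)
= 5^3
= 125

125


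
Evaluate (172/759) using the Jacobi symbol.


Compute (172/759) via quadratic reciprocity:
  pull out 2: (2/759) = +1  (since 759 mod 8 = 7)
  pull out 2: (2/759) = +1  (since 759 mod 8 = 7)
  reciprocity: (43/759) -> -(759/43)
  reduce: (28/43)
  pull out 2: (2/43) = -1  (since 43 mod 8 = 3)
  pull out 2: (2/43) = -1  (since 43 mod 8 = 3)
  reciprocity: (7/43) -> -(43/7)
  reduce: (1/7)
  (1/7) = 1
Product of signs = 1

1


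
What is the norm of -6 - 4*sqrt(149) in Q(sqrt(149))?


N(a + b*sqrt(d)) = a^2 - d*b^2
= (-6)^2 - (149)*(-4)^2
= 36 - 2384
= -2348

-2348


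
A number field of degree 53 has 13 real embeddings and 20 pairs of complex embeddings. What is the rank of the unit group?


By Dirichlet's unit theorem:
rank = r1 + r2 - 1
= 13 + 20 - 1
= 32

32


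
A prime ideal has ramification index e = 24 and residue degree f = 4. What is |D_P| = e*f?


|D_P| = e * f
= 24 * 4
= 96

96


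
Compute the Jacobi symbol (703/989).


Compute (703/989) via quadratic reciprocity:
  reciprocity: (703/989) -> +(989/703)
  reduce: (286/703)
  pull out 2: (2/703) = +1  (since 703 mod 8 = 7)
  reciprocity: (143/703) -> -(703/143)
  reduce: (131/143)
  reciprocity: (131/143) -> -(143/131)
  reduce: (12/131)
  pull out 2: (2/131) = -1  (since 131 mod 8 = 3)
  pull out 2: (2/131) = -1  (since 131 mod 8 = 3)
  reciprocity: (3/131) -> -(131/3)
  reduce: (2/3)
  pull out 2: (2/3) = -1  (since 3 mod 8 = 3)
  (1/3) = 1
Product of signs = 1

1


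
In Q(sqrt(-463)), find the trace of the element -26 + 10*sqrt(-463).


Tr(a + b*sqrt(d)) = (a + b*sqrt(d)) + (a - b*sqrt(d)) = 2a
= 2 * (-26)
= -52

-52


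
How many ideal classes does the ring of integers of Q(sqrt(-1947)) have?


K = Q(sqrt(-1947)). d mod 4 = 1, so D = disc(K) = d = -1947
h(K) equals the number of primitive reduced positive-definite forms (a, b, c) = a*x^2 + b*x*y + c*y^2 with b^2 - 4ac = D,
where reduced means |b| <= a <= c, with b >= 0 whenever |b| = a or a = c, and primitive means gcd(a, b, c) = 1.
Reduced forces 3a^2 <= |D| = 1947, so 1 <= a <= 25; b must have the parity of D, and c = (b^2 - D)/(4a) must be an integer >= a.
Enumerate a = 1..25, b in [-a, a]:
  a=1: (1, 1, 487)  [1]
  a=2: none
  a=3: (3, 3, 163)  [1]
  a=4..10: none
  a=11: (11, 11, 47)  [1]
  a=12: none
  a=13: (13, -9, 39), (13, 9, 39)  [2]
  a=14..16: none
  a=17: (17, -5, 29), (17, 5, 29)  [2]
  a=18..22: none
  a=23: (23, 13, 23)  [1]
  a=24..25: none
Total reduced forms: 1 + 1 + 1 + 2 + 2 + 1 = 8
h = 8

8


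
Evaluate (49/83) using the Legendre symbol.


p = 83 is prime, so compute (49/83) with the reciprocity algorithm (Jacobi-symbol steps: pull out 2s via (2/n), flip via reciprocity, reduce):
  reciprocity: (49/83) -> +(83/49)
  reduce: (34/49)
  pull out 2: (2/49) = +1  (since 49 mod 8 = 1)
  reciprocity: (17/49) -> +(49/17)
  reduce: (15/17)
  reciprocity: (15/17) -> +(17/15)
  reduce: (2/15)
  pull out 2: (2/15) = +1  (since 15 mod 8 = 7)
  (1/15) = 1
Product of signs = 1
(49/83) = 1

1


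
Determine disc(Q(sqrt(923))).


For K = Q(sqrt(d)) with d squarefree: disc(K) = d if d = 1 mod 4, and disc(K) = 4d if d = 2 or 3 mod 4.
Here d = 923, and d mod 4 = 3.
d = 3 mod 4, not 1 (O_K = Z[sqrt(d)]), so disc(K) = 4d = 4 * (923) = 3692

3692


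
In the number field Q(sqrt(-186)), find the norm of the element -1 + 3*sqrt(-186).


N(a + b*sqrt(d)) = a^2 - d*b^2
= (-1)^2 - (-186)*(3)^2
= 1 + 1674
= 1675

1675


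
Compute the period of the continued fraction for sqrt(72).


Run the CF algorithm for sqrt(72).
a_0 = floor(sqrt(72)) = 8; set m_0=0, q_0=1.
Recurrence: m' = q*a - m,  q' = (d - m'^2)/q,  a' = floor((a_0 + m')/q').
  step 1: m=8, q=8, a=2
  step 2: m=8, q=1, a=16
a_2 = 2*a_0 = 16, so the period closes here.
sqrt(72) = [8; 2, 16]
Period length = 2

2


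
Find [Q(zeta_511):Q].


The degree equals Euler's totient phi(511).
511 = 7 * 73
phi(511) = 432

432


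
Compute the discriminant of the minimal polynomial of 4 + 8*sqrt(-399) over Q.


The element 4 + 8*sqrt(-399) has minimal polynomial:
x^2 - 8*x + 25552
Discriminant = (-8)^2 - 4*(25552)
= 64 - 102208
= -102144

-102144


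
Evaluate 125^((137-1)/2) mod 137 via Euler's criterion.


p = 137 is prime and the exponent is (p-1)/2 = 68, so by Euler's criterion 125^68 = (125/137) = +1 or -1 mod 137.
Compute by square-and-multiply:
  68 = 64 + 4 (binary 1000100)
  Repeated squaring mod 137: 125^1 = 125, 125^2 = 7, 125^4 = 49, 125^8 = 72, 125^16 = 115, 125^32 = 73, 125^64 = 123
  125^68 = 125^64 * 125^4 = 123 * 49 mod 137
    123 * 49 = 6027 = 136 mod 137
  125^68 = 136 mod 137
Result 136 = p - 1 = -1 mod 137: 125 is a quadratic non-residue mod 137. As a residue in [0, p-1] the value is 136.
125^68 mod 137 = 136

136


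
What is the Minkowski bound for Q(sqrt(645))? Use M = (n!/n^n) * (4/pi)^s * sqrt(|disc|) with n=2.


d = 645, d mod 4 = 1, so disc(K) = d = 645; |disc(K)| = 645
Real quadratic field, so n = 2, s = r2 = 0, r1 = 2
M = (n!/n^n) * (4/pi)^s * sqrt(|disc(K)|) = (2!/2^2) * (4/pi)^0 * sqrt(645)
= 0.5 * 1.000000 * 25.396850
= 12.6984

12.6984


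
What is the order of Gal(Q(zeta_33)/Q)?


|Gal(Q(zeta_33)/Q)| = phi(33)
= 20

20


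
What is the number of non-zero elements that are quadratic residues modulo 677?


For prime p, the number of non-zero quadratic residues is (p-1)/2.
= (677-1)/2
= 338

338


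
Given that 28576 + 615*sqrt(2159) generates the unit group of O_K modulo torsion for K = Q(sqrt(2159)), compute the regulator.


epsilon = 28576 + 615*sqrt(2159)
= 57152.0000
R = ln(57152.0000)
= 10.9535

10.9535


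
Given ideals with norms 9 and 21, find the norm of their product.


N(IJ) = N(I) * N(J)
= 9 * 21
= 189

189


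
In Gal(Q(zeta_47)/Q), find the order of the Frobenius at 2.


The Frobenius at p in Gal(Q(zeta_n)/Q) = (Z/nZ)* is the class of p, so its order is ord_47(2), the smallest k >= 1 with 2^k = 1 mod 47.
n = 47 = 47, phi(47) = 46; the order divides phi(n).
Divisors of 46: 1, 2, 23, 46
Repeated squaring mod 47: 2^1 = 2, 2^2 = 4, 2^4 = 16, 2^8 = 21, 2^16 = 18, 2^32 = 42
Test divisors in increasing order:
  k=1: 2^1 = 2 mod 47
  k=2: 2^2 = 4 mod 47
  k=23: 2^23 = 18 * 16 * 4 * 2 = 1 mod 47  <- first divisor giving 1
Order = 23

23


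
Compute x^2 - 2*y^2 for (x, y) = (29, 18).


x^2 - d*y^2
= 29^2 - 2*18^2
= 841 - 648
= 193

193


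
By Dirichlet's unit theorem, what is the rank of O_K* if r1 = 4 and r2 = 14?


By Dirichlet's unit theorem:
rank = r1 + r2 - 1
= 4 + 14 - 1
= 17

17


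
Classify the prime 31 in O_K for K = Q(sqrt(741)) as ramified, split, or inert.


K = Q(sqrt(741)). Since d mod 4 = 1, disc(K) = 741.
Check p | disc: 741 mod 31 = 28.
p does not divide disc. Compute Legendre symbol (d/p):
28^((31-1)/2) mod 31 = 1
(d/p) = 1, so p splits: (p) = P*P' with e=1, f=1, g=2.
Therefore p is split.

split


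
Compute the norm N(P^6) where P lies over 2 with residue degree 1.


N(P^a) = p^(a*f)
= 2^(6*1)
= 2^6
= 64

64


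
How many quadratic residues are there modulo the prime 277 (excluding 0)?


For prime p, the number of non-zero quadratic residues is (p-1)/2.
= (277-1)/2
= 138

138


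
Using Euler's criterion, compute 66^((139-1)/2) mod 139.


p = 139 is prime and the exponent is (p-1)/2 = 69, so by Euler's criterion 66^69 = (66/139) = +1 or -1 mod 139.
Compute by square-and-multiply:
  69 = 64 + 4 + 1 (binary 1000101)
  Repeated squaring mod 139: 66^1 = 66, 66^2 = 47, 66^4 = 124, 66^8 = 86, 66^16 = 29, 66^32 = 7, 66^64 = 49
  66^69 = 66^64 * 66^4 * 66^1 = 49 * 124 * 66 mod 139
    49 * 124 = 6076 = 99 mod 139
    99 * 66 = 6534 = 1 mod 139
  66^69 = 1 mod 139
Result 1: 66 is a quadratic residue mod 139.
66^69 mod 139 = 1

1


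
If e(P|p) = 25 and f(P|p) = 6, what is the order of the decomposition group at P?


|D_P| = e * f
= 25 * 6
= 150

150


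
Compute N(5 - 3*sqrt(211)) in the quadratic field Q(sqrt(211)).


N(a + b*sqrt(d)) = a^2 - d*b^2
= (5)^2 - (211)*(-3)^2
= 25 - 1899
= -1874

-1874


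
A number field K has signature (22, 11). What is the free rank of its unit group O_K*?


By Dirichlet's unit theorem:
rank = r1 + r2 - 1
= 22 + 11 - 1
= 32

32


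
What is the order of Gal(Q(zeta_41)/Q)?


|Gal(Q(zeta_41)/Q)| = phi(41)
= 40

40


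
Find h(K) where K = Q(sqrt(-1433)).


K = Q(sqrt(-1433)). d mod 4 = 3, so D = disc(K) = 4d = -5732
h(K) equals the number of primitive reduced positive-definite forms (a, b, c) = a*x^2 + b*x*y + c*y^2 with b^2 - 4ac = D,
where reduced means |b| <= a <= c, with b >= 0 whenever |b| = a or a = c, and primitive means gcd(a, b, c) = 1.
Reduced forces 3a^2 <= |D| = 5732, so 1 <= a <= 43; b must have the parity of D, and c = (b^2 - D)/(4a) must be an integer >= a.
Enumerate a = 1..43, b in [-a, a]:
  a=1: (1, 0, 1433)  [1]
  a=2: (2, 2, 717)  [1]
  a=3: (3, -2, 478), (3, 2, 478)  [2]
  a=4..5: none
  a=6: (6, -2, 239), (6, 2, 239)  [2]
  a=7: (7, -6, 206), (7, 6, 206)  [2]
  a=8: none
  a=9: (9, -8, 161), (9, 8, 161)  [2]
  a=10..12: none
  a=13: (13, -12, 113), (13, 12, 113)  [2]
  a=14: (14, -6, 103), (14, 6, 103)  [2]
  a=15..17: none
  a=18: (18, -10, 81), (18, 10, 81)  [2]
  a=19: (19, -14, 78), (19, 14, 78)  [2]
  a=20: none
  a=21: (21, -20, 73), (21, -8, 69), (21, 8, 69), (21, 20, 73)  [4]
  a=22: none
  a=23: (23, -8, 63), (23, 8, 63)  [2]
  a=24..25: none
  a=26: (26, -14, 57), (26, 14, 57)  [2]
  a=27: (27, -10, 54), (27, 10, 54)  [2]
  a=28..36: none
  a=37: (37, -22, 42), (37, 22, 42)  [2]
  a=38: (38, -14, 39), (38, 14, 39)  [2]
  a=39: (39, -38, 46), (39, 38, 46)  [2]
  a=40: none
  a=41: (41, -34, 42), (41, 34, 42)  [2]
  a=42..43: none
Total reduced forms: 1 + 1 + 2 + 2 + 2 + 2 + 2 + 2 + 2 + 2 + 4 + 2 + 2 + 2 + 2 + 2 + 2 + 2 = 36
h = 36

36


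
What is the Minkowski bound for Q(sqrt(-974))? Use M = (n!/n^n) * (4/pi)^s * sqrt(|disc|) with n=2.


d = -974, d mod 4 = 2, so disc(K) = 4d = -3896; |disc(K)| = 3896
Imaginary quadratic field, so n = 2, s = r2 = 1, r1 = 0
M = (n!/n^n) * (4/pi)^s * sqrt(|disc(K)|) = (2!/2^2) * (4/pi)^1 * sqrt(3896)
= 0.5 * 1.273240 * 62.417946
= 39.7365

39.7365


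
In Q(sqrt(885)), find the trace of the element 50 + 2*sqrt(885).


Tr(a + b*sqrt(d)) = (a + b*sqrt(d)) + (a - b*sqrt(d)) = 2a
= 2 * (50)
= 100

100


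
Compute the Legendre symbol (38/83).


p = 83 is prime, so compute (38/83) with the reciprocity algorithm (Jacobi-symbol steps: pull out 2s via (2/n), flip via reciprocity, reduce):
  pull out 2: (2/83) = -1  (since 83 mod 8 = 3)
  reciprocity: (19/83) -> -(83/19)
  reduce: (7/19)
  reciprocity: (7/19) -> -(19/7)
  reduce: (5/7)
  reciprocity: (5/7) -> +(7/5)
  reduce: (2/5)
  pull out 2: (2/5) = -1  (since 5 mod 8 = 5)
  (1/5) = 1
Product of signs = 1
(38/83) = 1

1


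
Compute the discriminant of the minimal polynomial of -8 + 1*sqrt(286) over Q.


The element -8 + 1*sqrt(286) has minimal polynomial:
x^2 + 16*x - 222
Discriminant = (16)^2 - 4*(-222)
= 256 + 888
= 1144

1144


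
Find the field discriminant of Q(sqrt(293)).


For K = Q(sqrt(d)) with d squarefree: disc(K) = d if d = 1 mod 4, and disc(K) = 4d if d = 2 or 3 mod 4.
Here d = 293, and d mod 4 = 1.
d = 1 mod 4 (O_K = Z[(1+sqrt(d))/2]), so disc(K) = d = 293

293


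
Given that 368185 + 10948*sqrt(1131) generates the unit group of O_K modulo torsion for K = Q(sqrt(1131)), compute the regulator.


epsilon = 368185 + 10948*sqrt(1131)
= 736370.0000
R = ln(736370.0000)
= 13.5095

13.5095


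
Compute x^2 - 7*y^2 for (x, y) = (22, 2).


x^2 - d*y^2
= 22^2 - 7*2^2
= 484 - 28
= 456

456


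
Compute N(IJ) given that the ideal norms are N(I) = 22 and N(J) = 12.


N(IJ) = N(I) * N(J)
= 22 * 12
= 264

264


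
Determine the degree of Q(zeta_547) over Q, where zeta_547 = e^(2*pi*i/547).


The degree equals Euler's totient phi(547).
547 = 547
phi(547) = 546

546


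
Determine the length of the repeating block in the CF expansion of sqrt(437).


Run the CF algorithm for sqrt(437).
a_0 = floor(sqrt(437)) = 20; set m_0=0, q_0=1.
Recurrence: m' = q*a - m,  q' = (d - m'^2)/q,  a' = floor((a_0 + m')/q').
  step 1: m=20, q=37, a=1
  step 2: m=17, q=4, a=9
  step 3: m=19, q=19, a=2
  step 4: m=19, q=4, a=9
  step 5: m=17, q=37, a=1
  step 6: m=20, q=1, a=40
a_6 = 2*a_0 = 40, so the period closes here.
sqrt(437) = [20; 1, 9, 2, 9, 1, 40]
Period length = 6

6


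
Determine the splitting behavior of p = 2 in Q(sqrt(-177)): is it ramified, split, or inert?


K = Q(sqrt(-177)). Since d mod 4 = 3, disc(K) = -708.
Check p | disc: -708 mod 2 = 0.
p divides disc, so p ramifies: (p) = P^2 with e=2, f=1, g=1.
Therefore p is ramified.

ramified


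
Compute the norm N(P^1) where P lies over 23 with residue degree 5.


N(P^a) = p^(a*f)
= 23^(1*5)
= 23^5
= 6436343

6436343


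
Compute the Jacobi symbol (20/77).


Compute (20/77) via quadratic reciprocity:
  pull out 2: (2/77) = -1  (since 77 mod 8 = 5)
  pull out 2: (2/77) = -1  (since 77 mod 8 = 5)
  reciprocity: (5/77) -> +(77/5)
  reduce: (2/5)
  pull out 2: (2/5) = -1  (since 5 mod 8 = 5)
  (1/5) = 1
Product of signs = -1

-1


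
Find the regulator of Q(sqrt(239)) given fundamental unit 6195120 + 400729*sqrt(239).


epsilon = 6195120 + 400729*sqrt(239)
= 1.2390e+07
R = ln(1.2390e+07)
= 16.3324

16.3324


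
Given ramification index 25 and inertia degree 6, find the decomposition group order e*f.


|D_P| = e * f
= 25 * 6
= 150

150


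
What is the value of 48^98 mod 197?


p = 197 is prime and the exponent is (p-1)/2 = 98, so by Euler's criterion 48^98 = (48/197) = +1 or -1 mod 197.
Compute by square-and-multiply:
  98 = 64 + 32 + 2 (binary 1100010)
  Repeated squaring mod 197: 48^1 = 48, 48^2 = 137, 48^4 = 54, 48^8 = 158, 48^16 = 142, 48^32 = 70, 48^64 = 172
  48^98 = 48^64 * 48^32 * 48^2 = 172 * 70 * 137 mod 197
    172 * 70 = 12040 = 23 mod 197
    23 * 137 = 3151 = 196 mod 197
  48^98 = 196 mod 197
Result 196 = p - 1 = -1 mod 197: 48 is a quadratic non-residue mod 197. As a residue in [0, p-1] the value is 196.
48^98 mod 197 = 196

196


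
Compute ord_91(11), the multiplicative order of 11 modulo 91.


We want ord_91(11), the smallest k >= 1 with 11^k = 1 mod 91.
n = 91 = 7 * 13, phi(91) = 72; the order divides phi(n).
Divisors of 72: 1, 2, 3, 4, 6, 8, 9, 12, 18, 24, 36, 72
Repeated squaring mod 91: 11^1 = 11, 11^2 = 30, 11^4 = 81, 11^8 = 9, 11^16 = 81, 11^32 = 9, 11^64 = 81
Test divisors in increasing order:
  k=1: 11^1 = 11 mod 91
  k=2: 11^2 = 30 mod 91
  k=3: 11^3 = 30 * 11 = 57 mod 91
  k=4: 11^4 = 81 mod 91
  k=6: 11^6 = 81 * 30 = 64 mod 91
  k=8: 11^8 = 9 mod 91
  k=9: 11^9 = 9 * 11 = 8 mod 91
  k=12: 11^12 = 9 * 81 = 1 mod 91  <- first divisor giving 1
Order = 12

12


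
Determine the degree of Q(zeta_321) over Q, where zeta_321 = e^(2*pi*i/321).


The degree equals Euler's totient phi(321).
321 = 3 * 107
phi(321) = 212

212


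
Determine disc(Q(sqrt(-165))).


For K = Q(sqrt(d)) with d squarefree: disc(K) = d if d = 1 mod 4, and disc(K) = 4d if d = 2 or 3 mod 4.
Here d = -165, and d mod 4 = 3.
d = 3 mod 4, not 1 (O_K = Z[sqrt(d)]), so disc(K) = 4d = 4 * (-165) = -660

-660


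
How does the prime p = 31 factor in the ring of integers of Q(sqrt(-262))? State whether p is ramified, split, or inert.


K = Q(sqrt(-262)). Since d mod 4 = 2, disc(K) = -1048.
Check p | disc: -1048 mod 31 = 6.
p does not divide disc. Compute Legendre symbol (d/p):
17^((31-1)/2) mod 31 = -1
(d/p) = -1, so p is inert: (p) stays prime with e=1, f=2, g=1.
Therefore p is inert.

inert


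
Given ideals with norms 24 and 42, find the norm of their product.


N(IJ) = N(I) * N(J)
= 24 * 42
= 1008

1008


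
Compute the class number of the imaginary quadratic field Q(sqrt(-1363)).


K = Q(sqrt(-1363)). d mod 4 = 1, so D = disc(K) = d = -1363
h(K) equals the number of primitive reduced positive-definite forms (a, b, c) = a*x^2 + b*x*y + c*y^2 with b^2 - 4ac = D,
where reduced means |b| <= a <= c, with b >= 0 whenever |b| = a or a = c, and primitive means gcd(a, b, c) = 1.
Reduced forces 3a^2 <= |D| = 1363, so 1 <= a <= 21; b must have the parity of D, and c = (b^2 - D)/(4a) must be an integer >= a.
Enumerate a = 1..21, b in [-a, a]:
  a=1: (1, 1, 341)  [1]
  a=2..6: none
  a=7: (7, -3, 49), (7, 3, 49)  [2]
  a=8..10: none
  a=11: (11, -1, 31), (11, 1, 31)  [2]
  a=12..18: none
  a=19: (19, 9, 19)  [1]
  a=20..21: none
Total reduced forms: 1 + 2 + 2 + 1 = 6
h = 6

6


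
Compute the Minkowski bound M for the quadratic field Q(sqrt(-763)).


d = -763, d mod 4 = 1, so disc(K) = d = -763; |disc(K)| = 763
Imaginary quadratic field, so n = 2, s = r2 = 1, r1 = 0
M = (n!/n^n) * (4/pi)^s * sqrt(|disc(K)|) = (2!/2^2) * (4/pi)^1 * sqrt(763)
= 0.5 * 1.273240 * 27.622455
= 17.5850

17.5850


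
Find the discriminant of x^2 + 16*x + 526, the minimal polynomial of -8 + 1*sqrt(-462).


The element -8 + 1*sqrt(-462) has minimal polynomial:
x^2 + 16*x + 526
Discriminant = (16)^2 - 4*(526)
= 256 - 2104
= -1848

-1848


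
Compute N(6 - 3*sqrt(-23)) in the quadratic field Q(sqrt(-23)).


N(a + b*sqrt(d)) = a^2 - d*b^2
= (6)^2 - (-23)*(-3)^2
= 36 + 207
= 243

243


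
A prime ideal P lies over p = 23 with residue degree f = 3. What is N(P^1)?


N(P^a) = p^(a*f)
= 23^(1*3)
= 23^3
= 12167

12167


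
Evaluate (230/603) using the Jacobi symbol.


Compute (230/603) via quadratic reciprocity:
  pull out 2: (2/603) = -1  (since 603 mod 8 = 3)
  reciprocity: (115/603) -> -(603/115)
  reduce: (28/115)
  pull out 2: (2/115) = -1  (since 115 mod 8 = 3)
  pull out 2: (2/115) = -1  (since 115 mod 8 = 3)
  reciprocity: (7/115) -> -(115/7)
  reduce: (3/7)
  reciprocity: (3/7) -> -(7/3)
  reduce: (1/3)
  (1/3) = 1
Product of signs = 1

1


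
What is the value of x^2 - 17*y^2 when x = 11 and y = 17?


x^2 - d*y^2
= 11^2 - 17*17^2
= 121 - 4913
= -4792

-4792


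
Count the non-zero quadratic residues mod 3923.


For prime p, the number of non-zero quadratic residues is (p-1)/2.
= (3923-1)/2
= 1961

1961


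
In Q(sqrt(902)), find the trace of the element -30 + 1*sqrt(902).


Tr(a + b*sqrt(d)) = (a + b*sqrt(d)) + (a - b*sqrt(d)) = 2a
= 2 * (-30)
= -60

-60


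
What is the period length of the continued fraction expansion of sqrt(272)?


Run the CF algorithm for sqrt(272).
a_0 = floor(sqrt(272)) = 16; set m_0=0, q_0=1.
Recurrence: m' = q*a - m,  q' = (d - m'^2)/q,  a' = floor((a_0 + m')/q').
  step 1: m=16, q=16, a=2
  step 2: m=16, q=1, a=32
a_2 = 2*a_0 = 32, so the period closes here.
sqrt(272) = [16; 2, 32]
Period length = 2

2


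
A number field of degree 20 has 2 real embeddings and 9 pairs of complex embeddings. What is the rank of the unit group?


By Dirichlet's unit theorem:
rank = r1 + r2 - 1
= 2 + 9 - 1
= 10

10


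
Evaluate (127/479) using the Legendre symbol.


p = 479 is prime, so compute (127/479) with the reciprocity algorithm (Jacobi-symbol steps: pull out 2s via (2/n), flip via reciprocity, reduce):
  reciprocity: (127/479) -> -(479/127)
  reduce: (98/127)
  pull out 2: (2/127) = +1  (since 127 mod 8 = 7)
  reciprocity: (49/127) -> +(127/49)
  reduce: (29/49)
  reciprocity: (29/49) -> +(49/29)
  reduce: (20/29)
  pull out 2: (2/29) = -1  (since 29 mod 8 = 5)
  pull out 2: (2/29) = -1  (since 29 mod 8 = 5)
  reciprocity: (5/29) -> +(29/5)
  reduce: (4/5)
  pull out 2: (2/5) = -1  (since 5 mod 8 = 5)
  pull out 2: (2/5) = -1  (since 5 mod 8 = 5)
  (1/5) = 1
Product of signs = -1
(127/479) = -1

-1


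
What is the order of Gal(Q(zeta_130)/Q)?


|Gal(Q(zeta_130)/Q)| = phi(130)
= 48

48


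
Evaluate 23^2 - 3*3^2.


x^2 - d*y^2
= 23^2 - 3*3^2
= 529 - 27
= 502

502


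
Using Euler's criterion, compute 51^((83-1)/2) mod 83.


p = 83 is prime and the exponent is (p-1)/2 = 41, so by Euler's criterion 51^41 = (51/83) = +1 or -1 mod 83.
Compute by square-and-multiply:
  41 = 32 + 8 + 1 (binary 101001)
  Repeated squaring mod 83: 51^1 = 51, 51^2 = 28, 51^4 = 37, 51^8 = 41, 51^16 = 21, 51^32 = 26
  51^41 = 51^32 * 51^8 * 51^1 = 26 * 41 * 51 mod 83
    26 * 41 = 1066 = 70 mod 83
    70 * 51 = 3570 = 1 mod 83
  51^41 = 1 mod 83
Result 1: 51 is a quadratic residue mod 83.
51^41 mod 83 = 1

1


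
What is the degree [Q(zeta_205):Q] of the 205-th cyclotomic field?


The degree equals Euler's totient phi(205).
205 = 5 * 41
phi(205) = 160

160


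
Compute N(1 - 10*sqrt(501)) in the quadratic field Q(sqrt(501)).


N(a + b*sqrt(d)) = a^2 - d*b^2
= (1)^2 - (501)*(-10)^2
= 1 - 50100
= -50099

-50099


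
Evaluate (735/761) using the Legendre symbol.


p = 761 is prime, so compute (735/761) with the reciprocity algorithm (Jacobi-symbol steps: pull out 2s via (2/n), flip via reciprocity, reduce):
  reciprocity: (735/761) -> +(761/735)
  reduce: (26/735)
  pull out 2: (2/735) = +1  (since 735 mod 8 = 7)
  reciprocity: (13/735) -> +(735/13)
  reduce: (7/13)
  reciprocity: (7/13) -> +(13/7)
  reduce: (6/7)
  pull out 2: (2/7) = +1  (since 7 mod 8 = 7)
  reciprocity: (3/7) -> -(7/3)
  reduce: (1/3)
  (1/3) = 1
Product of signs = -1
(735/761) = -1

-1
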